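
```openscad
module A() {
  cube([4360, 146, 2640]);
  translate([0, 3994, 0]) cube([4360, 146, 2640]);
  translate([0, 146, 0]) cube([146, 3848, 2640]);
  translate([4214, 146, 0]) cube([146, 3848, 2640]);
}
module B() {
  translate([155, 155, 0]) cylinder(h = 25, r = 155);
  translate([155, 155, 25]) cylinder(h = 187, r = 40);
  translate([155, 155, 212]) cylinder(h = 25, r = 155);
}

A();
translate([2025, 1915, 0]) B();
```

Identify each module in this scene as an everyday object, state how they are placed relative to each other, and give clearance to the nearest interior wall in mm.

Clearances: x = 1879, y = 1769; minimum 1769 mm.

A is a house frame. B is a spool. The spool sits inside the house frame, centred. The clearance to the nearest interior wall is 1769 mm.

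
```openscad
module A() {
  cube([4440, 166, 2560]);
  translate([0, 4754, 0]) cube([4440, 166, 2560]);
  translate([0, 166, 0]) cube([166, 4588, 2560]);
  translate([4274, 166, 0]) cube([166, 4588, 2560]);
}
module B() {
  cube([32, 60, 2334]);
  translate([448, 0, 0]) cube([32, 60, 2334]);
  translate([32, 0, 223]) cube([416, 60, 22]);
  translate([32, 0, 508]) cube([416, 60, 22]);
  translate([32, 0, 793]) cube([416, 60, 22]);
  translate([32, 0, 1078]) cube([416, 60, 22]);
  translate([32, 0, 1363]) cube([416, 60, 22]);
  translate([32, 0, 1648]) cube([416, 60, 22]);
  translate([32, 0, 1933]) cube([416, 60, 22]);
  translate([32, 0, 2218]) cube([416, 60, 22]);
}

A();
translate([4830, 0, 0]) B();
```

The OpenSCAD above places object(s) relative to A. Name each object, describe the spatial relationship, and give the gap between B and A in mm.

The ladder's nearest face is 390 mm from the house frame's +x face.

A is a house frame. B is a ladder. The ladder is on the floor beside the house frame on its +x side. The gap between the ladder and the house frame is 390 mm.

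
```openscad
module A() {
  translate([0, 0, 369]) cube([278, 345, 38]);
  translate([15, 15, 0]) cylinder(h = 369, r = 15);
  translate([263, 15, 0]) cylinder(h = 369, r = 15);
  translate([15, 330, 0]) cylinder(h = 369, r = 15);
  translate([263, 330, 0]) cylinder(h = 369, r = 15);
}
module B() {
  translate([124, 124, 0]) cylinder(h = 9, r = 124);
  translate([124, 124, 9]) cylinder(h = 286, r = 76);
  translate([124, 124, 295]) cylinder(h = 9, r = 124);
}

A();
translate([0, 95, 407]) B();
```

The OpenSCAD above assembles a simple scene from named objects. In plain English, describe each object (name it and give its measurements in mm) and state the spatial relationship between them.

A is a four-legged stool. The seat is a 278×345×38 mm slab whose top surface is at z = 407 mm; four round legs, each 30 mm in diameter, run from the floor (z = 0) to the underside of the seat, each leg's axis is inset half a diameter from the nearest pair of seat edges (so the leg's bounding box is flush with the corner).

B is a spool: two coaxial disc flanges of radius 124 mm and thickness 9 mm, joined by a core cylinder of radius 76 mm and height 286 mm. The lower flange rests on z = 0 and the three cylinders share a vertical axis.

The spool is on top of the stool.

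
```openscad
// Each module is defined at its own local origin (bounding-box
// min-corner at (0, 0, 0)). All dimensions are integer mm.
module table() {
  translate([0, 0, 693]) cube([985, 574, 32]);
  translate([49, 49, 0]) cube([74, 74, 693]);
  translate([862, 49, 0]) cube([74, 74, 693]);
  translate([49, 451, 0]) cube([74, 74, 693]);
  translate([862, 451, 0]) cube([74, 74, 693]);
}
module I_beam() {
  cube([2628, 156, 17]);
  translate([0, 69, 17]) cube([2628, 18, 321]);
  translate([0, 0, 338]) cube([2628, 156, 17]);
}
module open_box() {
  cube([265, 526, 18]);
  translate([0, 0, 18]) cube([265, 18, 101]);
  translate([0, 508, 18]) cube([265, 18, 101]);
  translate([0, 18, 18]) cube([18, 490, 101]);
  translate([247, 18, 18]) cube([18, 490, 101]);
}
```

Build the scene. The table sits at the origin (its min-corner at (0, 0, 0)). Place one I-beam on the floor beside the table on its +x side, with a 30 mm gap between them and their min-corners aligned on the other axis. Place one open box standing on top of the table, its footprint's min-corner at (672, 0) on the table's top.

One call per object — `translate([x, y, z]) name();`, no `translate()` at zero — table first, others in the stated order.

table();
translate([1015, 0, 0]) I_beam();
translate([672, 0, 725]) open_box();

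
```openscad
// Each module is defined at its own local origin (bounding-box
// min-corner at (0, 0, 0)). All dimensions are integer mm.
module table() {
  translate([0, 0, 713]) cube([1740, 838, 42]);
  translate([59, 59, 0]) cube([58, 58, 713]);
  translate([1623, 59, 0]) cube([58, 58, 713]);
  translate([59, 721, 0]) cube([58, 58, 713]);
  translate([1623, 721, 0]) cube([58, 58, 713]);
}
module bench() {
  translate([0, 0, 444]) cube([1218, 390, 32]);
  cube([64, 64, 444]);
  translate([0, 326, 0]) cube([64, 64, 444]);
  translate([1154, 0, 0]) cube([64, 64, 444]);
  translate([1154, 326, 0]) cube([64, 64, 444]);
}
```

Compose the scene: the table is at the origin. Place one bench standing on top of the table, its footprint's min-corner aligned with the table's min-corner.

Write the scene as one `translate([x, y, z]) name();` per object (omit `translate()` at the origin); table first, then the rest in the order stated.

table();
translate([0, 0, 755]) bench();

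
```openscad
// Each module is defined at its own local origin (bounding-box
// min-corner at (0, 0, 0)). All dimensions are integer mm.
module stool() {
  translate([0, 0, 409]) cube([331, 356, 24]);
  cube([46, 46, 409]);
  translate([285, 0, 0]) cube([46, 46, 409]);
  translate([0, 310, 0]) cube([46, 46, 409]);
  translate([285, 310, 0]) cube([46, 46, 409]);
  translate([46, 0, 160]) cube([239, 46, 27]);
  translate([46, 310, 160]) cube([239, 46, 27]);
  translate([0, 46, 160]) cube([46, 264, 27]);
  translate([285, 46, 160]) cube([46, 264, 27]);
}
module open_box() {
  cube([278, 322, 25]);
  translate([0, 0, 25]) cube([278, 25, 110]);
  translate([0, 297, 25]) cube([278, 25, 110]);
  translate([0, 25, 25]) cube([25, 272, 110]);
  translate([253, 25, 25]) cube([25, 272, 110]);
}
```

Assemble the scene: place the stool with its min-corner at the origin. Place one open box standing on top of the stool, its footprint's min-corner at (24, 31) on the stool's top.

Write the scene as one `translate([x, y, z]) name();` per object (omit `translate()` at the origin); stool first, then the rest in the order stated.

stool();
translate([24, 31, 433]) open_box();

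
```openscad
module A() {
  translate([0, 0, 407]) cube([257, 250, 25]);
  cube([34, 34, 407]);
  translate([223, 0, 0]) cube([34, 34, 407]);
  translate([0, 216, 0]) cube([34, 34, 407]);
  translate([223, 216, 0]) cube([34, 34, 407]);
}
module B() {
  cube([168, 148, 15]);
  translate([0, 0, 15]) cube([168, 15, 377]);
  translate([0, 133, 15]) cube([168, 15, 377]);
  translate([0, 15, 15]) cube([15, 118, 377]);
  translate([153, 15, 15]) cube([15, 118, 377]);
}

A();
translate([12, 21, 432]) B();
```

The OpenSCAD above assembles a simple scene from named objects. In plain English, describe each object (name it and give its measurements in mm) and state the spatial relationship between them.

A is a simple wooden stool: a rectangular seat 257 mm (x) by 250 mm (y), 25 mm thick, top face at z = 432 mm, on four square legs, each 34×34 mm in cross-section. The legs rest on z = 0, each flush with a corner of the seat.

B is an open storage box with external size 168×148×392 mm and wall thickness 15 mm (the base is also 15 mm thick). The base covers the whole footprint; the four walls stand on the base, with the y-facing walls full-width and the x-facing walls fitting between their inner faces.

The open box is on top of the stool.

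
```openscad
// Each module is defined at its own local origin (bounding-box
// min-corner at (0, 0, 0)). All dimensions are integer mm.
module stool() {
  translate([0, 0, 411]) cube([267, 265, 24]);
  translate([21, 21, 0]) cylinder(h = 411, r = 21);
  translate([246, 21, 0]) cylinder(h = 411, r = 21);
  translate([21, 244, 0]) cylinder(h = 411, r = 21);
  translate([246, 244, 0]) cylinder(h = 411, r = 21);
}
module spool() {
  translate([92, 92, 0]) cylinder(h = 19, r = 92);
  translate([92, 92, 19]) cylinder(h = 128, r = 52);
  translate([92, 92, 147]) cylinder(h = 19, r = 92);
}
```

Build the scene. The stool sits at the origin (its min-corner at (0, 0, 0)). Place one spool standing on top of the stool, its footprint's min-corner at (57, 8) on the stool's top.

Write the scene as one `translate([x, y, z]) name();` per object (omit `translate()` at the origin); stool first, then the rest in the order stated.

stool();
translate([57, 8, 435]) spool();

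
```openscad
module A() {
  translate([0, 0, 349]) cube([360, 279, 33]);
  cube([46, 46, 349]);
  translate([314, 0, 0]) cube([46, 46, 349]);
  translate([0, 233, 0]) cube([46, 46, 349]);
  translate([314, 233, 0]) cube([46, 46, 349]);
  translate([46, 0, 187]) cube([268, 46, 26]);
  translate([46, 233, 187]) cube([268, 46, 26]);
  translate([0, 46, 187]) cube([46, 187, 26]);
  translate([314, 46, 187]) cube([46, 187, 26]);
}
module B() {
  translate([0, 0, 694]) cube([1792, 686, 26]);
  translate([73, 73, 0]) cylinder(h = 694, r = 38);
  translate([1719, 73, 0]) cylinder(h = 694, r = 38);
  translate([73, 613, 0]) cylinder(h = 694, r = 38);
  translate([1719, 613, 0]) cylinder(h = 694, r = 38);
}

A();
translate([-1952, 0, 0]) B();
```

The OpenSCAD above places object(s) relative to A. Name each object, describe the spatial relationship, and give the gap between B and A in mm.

A is a stool. B is a table. The table is on the floor beside the stool on its −x side. The gap between the table and the stool is 160 mm.

The table's nearest face is 160 mm from the stool's −x face.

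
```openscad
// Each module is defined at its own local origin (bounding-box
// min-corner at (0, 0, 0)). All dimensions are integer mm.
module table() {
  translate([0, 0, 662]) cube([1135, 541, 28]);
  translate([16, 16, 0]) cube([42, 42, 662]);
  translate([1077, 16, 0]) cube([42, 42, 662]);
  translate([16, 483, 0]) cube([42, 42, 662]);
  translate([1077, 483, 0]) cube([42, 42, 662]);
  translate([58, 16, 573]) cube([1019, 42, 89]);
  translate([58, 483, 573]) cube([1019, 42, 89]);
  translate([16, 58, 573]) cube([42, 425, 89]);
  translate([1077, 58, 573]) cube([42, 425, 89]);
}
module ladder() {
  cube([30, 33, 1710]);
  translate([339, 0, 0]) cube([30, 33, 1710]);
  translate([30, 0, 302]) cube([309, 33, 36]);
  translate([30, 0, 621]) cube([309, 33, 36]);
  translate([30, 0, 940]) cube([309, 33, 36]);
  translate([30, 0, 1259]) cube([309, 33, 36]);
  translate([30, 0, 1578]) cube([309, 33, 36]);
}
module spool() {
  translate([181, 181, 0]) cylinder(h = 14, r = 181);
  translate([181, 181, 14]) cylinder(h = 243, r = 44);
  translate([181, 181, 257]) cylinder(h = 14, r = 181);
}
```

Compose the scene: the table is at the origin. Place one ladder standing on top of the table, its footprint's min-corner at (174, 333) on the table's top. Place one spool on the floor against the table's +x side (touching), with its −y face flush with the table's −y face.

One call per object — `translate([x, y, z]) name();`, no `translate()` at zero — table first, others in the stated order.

table();
translate([174, 333, 690]) ladder();
translate([1135, 0, 0]) spool();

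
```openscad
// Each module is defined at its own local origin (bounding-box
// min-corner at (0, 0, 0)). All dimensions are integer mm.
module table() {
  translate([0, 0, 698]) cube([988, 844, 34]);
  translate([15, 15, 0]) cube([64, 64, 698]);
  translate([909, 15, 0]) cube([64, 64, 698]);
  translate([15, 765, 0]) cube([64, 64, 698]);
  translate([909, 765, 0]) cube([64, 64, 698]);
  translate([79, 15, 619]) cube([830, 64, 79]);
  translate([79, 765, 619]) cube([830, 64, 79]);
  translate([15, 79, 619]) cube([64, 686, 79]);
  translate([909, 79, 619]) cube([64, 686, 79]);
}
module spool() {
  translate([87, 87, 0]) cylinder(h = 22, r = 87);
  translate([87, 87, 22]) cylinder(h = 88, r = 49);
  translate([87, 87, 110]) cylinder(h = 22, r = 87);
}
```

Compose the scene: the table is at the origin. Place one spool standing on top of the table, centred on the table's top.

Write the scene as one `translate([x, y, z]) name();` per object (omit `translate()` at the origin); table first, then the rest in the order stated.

table();
translate([407, 335, 732]) spool();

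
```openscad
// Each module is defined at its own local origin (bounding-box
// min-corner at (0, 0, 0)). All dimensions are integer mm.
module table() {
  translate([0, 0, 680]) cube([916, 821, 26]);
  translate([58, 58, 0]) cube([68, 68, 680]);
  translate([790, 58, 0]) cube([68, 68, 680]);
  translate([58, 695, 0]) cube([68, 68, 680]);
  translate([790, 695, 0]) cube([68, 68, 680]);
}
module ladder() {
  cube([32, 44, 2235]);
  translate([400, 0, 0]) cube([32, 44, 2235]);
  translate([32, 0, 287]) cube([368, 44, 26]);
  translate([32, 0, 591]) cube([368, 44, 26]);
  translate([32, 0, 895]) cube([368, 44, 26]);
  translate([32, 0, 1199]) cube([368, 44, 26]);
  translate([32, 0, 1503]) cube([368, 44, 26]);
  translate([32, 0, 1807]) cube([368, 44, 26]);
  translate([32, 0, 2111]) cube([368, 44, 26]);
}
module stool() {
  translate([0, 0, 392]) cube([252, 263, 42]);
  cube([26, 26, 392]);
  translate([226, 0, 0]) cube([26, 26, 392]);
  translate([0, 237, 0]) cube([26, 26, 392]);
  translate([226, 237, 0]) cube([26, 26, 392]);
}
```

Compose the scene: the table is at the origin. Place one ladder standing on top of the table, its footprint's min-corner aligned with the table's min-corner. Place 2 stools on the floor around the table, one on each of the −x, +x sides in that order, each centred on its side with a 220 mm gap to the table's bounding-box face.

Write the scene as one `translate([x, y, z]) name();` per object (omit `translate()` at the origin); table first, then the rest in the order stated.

table();
translate([0, 0, 706]) ladder();
translate([-472, 279, 0]) stool();
translate([1136, 279, 0]) stool();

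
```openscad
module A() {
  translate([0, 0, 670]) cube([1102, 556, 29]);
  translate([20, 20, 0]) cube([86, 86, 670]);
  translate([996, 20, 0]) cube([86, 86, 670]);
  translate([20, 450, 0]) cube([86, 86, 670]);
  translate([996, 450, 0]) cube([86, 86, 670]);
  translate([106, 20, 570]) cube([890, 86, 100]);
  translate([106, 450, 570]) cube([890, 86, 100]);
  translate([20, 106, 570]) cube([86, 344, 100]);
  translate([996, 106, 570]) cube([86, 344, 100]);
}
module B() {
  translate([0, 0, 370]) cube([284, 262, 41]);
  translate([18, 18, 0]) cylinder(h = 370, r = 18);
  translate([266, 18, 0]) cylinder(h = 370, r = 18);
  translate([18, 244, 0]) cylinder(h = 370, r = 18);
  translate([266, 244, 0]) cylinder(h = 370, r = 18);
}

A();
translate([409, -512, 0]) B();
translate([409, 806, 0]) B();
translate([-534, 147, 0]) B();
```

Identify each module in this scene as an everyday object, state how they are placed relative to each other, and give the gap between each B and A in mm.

Each stool's nearest face is 250 mm from the table's bounding box.

A is a table. B is a stool. Three stools sit around the table at the −y, +y, −x sides. The gap between each stool and the table is 250 mm.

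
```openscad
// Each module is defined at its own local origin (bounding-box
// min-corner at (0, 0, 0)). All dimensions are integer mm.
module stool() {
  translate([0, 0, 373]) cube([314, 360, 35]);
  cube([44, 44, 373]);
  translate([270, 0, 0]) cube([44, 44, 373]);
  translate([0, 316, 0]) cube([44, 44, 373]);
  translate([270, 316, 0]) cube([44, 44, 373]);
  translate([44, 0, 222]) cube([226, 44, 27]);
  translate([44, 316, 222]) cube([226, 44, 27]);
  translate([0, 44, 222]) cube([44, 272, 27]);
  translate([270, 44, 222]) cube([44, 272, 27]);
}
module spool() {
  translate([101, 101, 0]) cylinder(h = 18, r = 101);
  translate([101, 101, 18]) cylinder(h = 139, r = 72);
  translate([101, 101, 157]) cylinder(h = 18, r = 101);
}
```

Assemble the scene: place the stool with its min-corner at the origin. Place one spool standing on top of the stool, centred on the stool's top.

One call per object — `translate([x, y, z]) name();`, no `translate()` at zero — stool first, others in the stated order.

stool();
translate([56, 79, 408]) spool();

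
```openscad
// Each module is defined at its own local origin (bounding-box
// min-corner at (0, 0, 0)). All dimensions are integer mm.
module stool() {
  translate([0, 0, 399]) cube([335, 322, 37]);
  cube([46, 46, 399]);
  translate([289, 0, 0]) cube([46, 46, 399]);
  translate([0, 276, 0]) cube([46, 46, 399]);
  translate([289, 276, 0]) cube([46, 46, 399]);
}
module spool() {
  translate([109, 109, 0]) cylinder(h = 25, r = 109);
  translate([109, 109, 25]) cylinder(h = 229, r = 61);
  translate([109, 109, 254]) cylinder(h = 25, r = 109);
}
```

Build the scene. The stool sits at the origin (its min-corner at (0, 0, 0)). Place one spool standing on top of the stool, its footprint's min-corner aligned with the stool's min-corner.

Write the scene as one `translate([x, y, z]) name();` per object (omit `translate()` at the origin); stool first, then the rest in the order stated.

stool();
translate([0, 0, 436]) spool();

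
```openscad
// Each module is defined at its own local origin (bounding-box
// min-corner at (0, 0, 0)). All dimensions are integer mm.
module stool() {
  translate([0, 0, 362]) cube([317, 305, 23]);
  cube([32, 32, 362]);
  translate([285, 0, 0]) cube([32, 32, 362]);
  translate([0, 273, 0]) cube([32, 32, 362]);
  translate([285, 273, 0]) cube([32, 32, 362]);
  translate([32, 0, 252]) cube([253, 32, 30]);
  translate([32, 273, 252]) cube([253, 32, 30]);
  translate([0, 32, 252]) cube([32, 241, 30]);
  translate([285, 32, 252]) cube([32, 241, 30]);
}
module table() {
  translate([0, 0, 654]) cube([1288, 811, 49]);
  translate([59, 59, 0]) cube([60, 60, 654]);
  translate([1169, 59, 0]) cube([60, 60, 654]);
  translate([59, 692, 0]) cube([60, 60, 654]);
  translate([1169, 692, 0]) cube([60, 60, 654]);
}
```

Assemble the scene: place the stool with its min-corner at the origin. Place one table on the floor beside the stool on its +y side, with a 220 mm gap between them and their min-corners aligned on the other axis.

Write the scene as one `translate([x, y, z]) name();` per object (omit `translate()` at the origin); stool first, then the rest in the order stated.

stool();
translate([0, 525, 0]) table();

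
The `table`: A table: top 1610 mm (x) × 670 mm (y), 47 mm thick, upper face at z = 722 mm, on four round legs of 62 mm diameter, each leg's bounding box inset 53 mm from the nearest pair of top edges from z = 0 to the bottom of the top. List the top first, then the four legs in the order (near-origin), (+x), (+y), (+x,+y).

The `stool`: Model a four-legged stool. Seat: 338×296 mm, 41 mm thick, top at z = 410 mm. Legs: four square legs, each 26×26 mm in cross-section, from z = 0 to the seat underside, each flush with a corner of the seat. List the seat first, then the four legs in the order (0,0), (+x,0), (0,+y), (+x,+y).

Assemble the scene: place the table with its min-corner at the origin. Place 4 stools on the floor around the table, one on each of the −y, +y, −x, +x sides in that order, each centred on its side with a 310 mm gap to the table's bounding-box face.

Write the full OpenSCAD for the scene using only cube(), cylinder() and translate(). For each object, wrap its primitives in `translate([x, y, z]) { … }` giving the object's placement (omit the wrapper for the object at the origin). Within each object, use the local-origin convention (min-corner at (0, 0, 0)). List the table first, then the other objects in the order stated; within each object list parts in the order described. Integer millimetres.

translate([0, 0, 675]) cube([1610, 670, 47]);
translate([84, 84, 0]) cylinder(h = 675, r = 31);
translate([1526, 84, 0]) cylinder(h = 675, r = 31);
translate([84, 586, 0]) cylinder(h = 675, r = 31);
translate([1526, 586, 0]) cylinder(h = 675, r = 31);
translate([636, -606, 0]) {
  translate([0, 0, 369]) cube([338, 296, 41]);
  cube([26, 26, 369]);
  translate([312, 0, 0]) cube([26, 26, 369]);
  translate([0, 270, 0]) cube([26, 26, 369]);
  translate([312, 270, 0]) cube([26, 26, 369]);
}
translate([636, 980, 0]) {
  translate([0, 0, 369]) cube([338, 296, 41]);
  cube([26, 26, 369]);
  translate([312, 0, 0]) cube([26, 26, 369]);
  translate([0, 270, 0]) cube([26, 26, 369]);
  translate([312, 270, 0]) cube([26, 26, 369]);
}
translate([-648, 187, 0]) {
  translate([0, 0, 369]) cube([338, 296, 41]);
  cube([26, 26, 369]);
  translate([312, 0, 0]) cube([26, 26, 369]);
  translate([0, 270, 0]) cube([26, 26, 369]);
  translate([312, 270, 0]) cube([26, 26, 369]);
}
translate([1920, 187, 0]) {
  translate([0, 0, 369]) cube([338, 296, 41]);
  cube([26, 26, 369]);
  translate([312, 0, 0]) cube([26, 26, 369]);
  translate([0, 270, 0]) cube([26, 26, 369]);
  translate([312, 270, 0]) cube([26, 26, 369]);
}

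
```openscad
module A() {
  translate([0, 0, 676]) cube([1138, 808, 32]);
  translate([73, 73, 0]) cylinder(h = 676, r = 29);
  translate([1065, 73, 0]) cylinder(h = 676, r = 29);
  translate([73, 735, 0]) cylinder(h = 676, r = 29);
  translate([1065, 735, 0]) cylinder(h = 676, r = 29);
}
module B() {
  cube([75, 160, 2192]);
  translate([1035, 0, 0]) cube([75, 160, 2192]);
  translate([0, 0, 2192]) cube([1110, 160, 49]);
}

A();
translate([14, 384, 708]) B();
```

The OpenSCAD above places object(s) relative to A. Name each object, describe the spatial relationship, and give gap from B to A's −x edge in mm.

The door frame's min-x is at 14; the table's min-x is 0; gap = 14 mm.

A is a table. B is a door frame. The door frame is on top of the table. The gap from the door frame to the table's −x edge is 14 mm.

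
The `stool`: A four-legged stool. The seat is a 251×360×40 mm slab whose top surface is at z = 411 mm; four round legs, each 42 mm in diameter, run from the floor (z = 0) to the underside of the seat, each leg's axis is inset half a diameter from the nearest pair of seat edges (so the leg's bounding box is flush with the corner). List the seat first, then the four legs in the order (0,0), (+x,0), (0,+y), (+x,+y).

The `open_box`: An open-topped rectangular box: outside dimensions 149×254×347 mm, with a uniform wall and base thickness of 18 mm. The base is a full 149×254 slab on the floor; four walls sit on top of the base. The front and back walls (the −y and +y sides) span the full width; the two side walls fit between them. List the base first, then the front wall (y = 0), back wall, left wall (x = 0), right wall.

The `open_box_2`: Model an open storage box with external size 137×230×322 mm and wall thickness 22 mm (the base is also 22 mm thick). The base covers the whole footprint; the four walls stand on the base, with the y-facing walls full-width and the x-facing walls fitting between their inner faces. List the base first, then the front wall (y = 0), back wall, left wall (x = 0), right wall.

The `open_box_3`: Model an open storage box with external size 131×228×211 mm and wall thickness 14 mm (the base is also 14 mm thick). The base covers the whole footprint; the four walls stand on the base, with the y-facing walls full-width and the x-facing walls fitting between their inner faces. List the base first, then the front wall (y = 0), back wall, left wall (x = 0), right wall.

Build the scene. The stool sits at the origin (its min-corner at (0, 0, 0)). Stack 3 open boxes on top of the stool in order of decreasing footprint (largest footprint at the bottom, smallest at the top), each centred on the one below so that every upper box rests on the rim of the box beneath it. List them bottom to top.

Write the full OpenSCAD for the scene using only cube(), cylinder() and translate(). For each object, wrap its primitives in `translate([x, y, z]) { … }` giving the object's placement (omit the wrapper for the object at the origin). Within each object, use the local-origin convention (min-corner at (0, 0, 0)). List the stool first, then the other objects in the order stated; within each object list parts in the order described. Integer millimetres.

translate([0, 0, 371]) cube([251, 360, 40]);
translate([21, 21, 0]) cylinder(h = 371, r = 21);
translate([230, 21, 0]) cylinder(h = 371, r = 21);
translate([21, 339, 0]) cylinder(h = 371, r = 21);
translate([230, 339, 0]) cylinder(h = 371, r = 21);
translate([51, 53, 411]) {
  cube([149, 254, 18]);
  translate([0, 0, 18]) cube([149, 18, 329]);
  translate([0, 236, 18]) cube([149, 18, 329]);
  translate([0, 18, 18]) cube([18, 218, 329]);
  translate([131, 18, 18]) cube([18, 218, 329]);
}
translate([57, 65, 758]) {
  cube([137, 230, 22]);
  translate([0, 0, 22]) cube([137, 22, 300]);
  translate([0, 208, 22]) cube([137, 22, 300]);
  translate([0, 22, 22]) cube([22, 186, 300]);
  translate([115, 22, 22]) cube([22, 186, 300]);
}
translate([60, 66, 1080]) {
  cube([131, 228, 14]);
  translate([0, 0, 14]) cube([131, 14, 197]);
  translate([0, 214, 14]) cube([131, 14, 197]);
  translate([0, 14, 14]) cube([14, 200, 197]);
  translate([117, 14, 14]) cube([14, 200, 197]);
}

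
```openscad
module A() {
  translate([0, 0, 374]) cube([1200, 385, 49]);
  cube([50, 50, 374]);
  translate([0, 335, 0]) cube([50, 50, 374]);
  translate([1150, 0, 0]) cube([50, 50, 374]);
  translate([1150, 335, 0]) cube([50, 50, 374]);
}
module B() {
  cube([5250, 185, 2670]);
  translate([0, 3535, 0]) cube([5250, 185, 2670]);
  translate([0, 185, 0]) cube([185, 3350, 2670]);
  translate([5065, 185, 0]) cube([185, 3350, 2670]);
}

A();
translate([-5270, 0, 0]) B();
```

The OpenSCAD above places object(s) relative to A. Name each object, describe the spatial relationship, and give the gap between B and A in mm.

The house frame's nearest face is 20 mm from the bench's −x face.

A is a bench. B is a house frame. The house frame is on the floor beside the bench on its −x side. The gap between the house frame and the bench is 20 mm.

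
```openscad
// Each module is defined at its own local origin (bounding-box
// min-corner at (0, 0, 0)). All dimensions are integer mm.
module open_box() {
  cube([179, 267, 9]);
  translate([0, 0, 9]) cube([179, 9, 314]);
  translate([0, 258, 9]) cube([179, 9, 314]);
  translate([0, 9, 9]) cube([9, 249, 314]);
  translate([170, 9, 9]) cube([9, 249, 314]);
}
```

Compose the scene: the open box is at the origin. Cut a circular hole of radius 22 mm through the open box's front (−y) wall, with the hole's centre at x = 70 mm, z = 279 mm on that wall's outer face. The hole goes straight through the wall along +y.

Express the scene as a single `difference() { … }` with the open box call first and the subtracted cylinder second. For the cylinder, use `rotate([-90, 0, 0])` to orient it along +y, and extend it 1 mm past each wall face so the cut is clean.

difference() {
  open_box();
  translate([70, -1, 279]) rotate([-90, 0, 0]) cylinder(h = 11, r = 22);
}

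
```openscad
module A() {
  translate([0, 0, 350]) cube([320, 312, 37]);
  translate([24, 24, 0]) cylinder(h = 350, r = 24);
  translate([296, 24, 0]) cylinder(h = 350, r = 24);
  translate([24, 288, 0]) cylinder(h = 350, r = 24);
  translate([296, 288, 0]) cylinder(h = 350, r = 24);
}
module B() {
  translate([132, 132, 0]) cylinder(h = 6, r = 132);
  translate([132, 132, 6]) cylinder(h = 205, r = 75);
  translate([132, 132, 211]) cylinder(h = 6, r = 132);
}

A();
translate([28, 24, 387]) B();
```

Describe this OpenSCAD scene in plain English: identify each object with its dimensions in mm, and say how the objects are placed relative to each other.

A is a four-legged stool. The seat is a 320×312×37 mm slab whose top surface is at z = 387 mm; four round legs, each 48 mm in diameter, run from the floor (z = 0) to the underside of the seat, each leg's axis is inset half a diameter from the nearest pair of seat edges (so the leg's bounding box is flush with the corner).

B is a spool: two coaxial disc flanges of radius 132 mm and thickness 6 mm, joined by a core cylinder of radius 75 mm and height 205 mm. The lower flange rests on z = 0 and the three cylinders share a vertical axis.

The spool is on top of the stool, centred.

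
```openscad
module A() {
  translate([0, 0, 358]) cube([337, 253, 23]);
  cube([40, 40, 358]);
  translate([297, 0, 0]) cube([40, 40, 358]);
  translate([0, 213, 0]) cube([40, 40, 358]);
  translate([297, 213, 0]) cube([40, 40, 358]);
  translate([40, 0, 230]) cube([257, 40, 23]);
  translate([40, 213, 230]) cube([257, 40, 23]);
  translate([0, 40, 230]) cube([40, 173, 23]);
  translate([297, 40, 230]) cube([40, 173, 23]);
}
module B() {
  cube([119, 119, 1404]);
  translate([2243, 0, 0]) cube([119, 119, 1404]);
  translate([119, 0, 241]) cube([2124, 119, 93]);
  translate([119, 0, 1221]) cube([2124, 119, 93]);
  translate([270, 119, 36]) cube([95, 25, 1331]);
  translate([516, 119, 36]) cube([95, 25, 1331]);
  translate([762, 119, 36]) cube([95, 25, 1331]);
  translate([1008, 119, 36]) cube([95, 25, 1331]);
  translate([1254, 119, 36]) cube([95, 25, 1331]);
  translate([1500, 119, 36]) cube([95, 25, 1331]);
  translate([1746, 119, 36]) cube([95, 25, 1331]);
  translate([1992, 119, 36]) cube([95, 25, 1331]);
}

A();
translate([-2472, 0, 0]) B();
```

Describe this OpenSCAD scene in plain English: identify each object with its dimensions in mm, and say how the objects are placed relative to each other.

A is a simple wooden stool: a rectangular seat 337 mm (x) by 253 mm (y), 23 mm thick, top face at z = 381 mm, on four square legs, each 40×40 mm in cross-section. The legs rest on z = 0, each flush with a corner of the seat. Four stretchers, 40 mm wide and 23 mm tall, connect adjacent legs with their undersides at z = 230 mm, each running between the inner faces of the legs it joins and aligned with the legs' outer faces on the other axis.

B is a fence section. Two 119×119 mm posts, 1404 mm tall, stand on the floor with a clear span of 2124 mm between their inner faces. Two horizontal rails of 119×93 mm section span the gap between the posts with their undersides at z = 241 mm and z = 1221 mm, flush with the posts' −y face. 8 pickets, each 95 mm wide, 25 mm thick and 1331 mm tall, are fixed to the +y face of the rails with their bottoms at z = 36 mm, evenly spaced across the span with equal gaps (rounded down to the nearest mm) at the −x end and between each pair — any rounding remainder accumulates at the +x end.

The fence section is on the floor beside the stool on its −x side.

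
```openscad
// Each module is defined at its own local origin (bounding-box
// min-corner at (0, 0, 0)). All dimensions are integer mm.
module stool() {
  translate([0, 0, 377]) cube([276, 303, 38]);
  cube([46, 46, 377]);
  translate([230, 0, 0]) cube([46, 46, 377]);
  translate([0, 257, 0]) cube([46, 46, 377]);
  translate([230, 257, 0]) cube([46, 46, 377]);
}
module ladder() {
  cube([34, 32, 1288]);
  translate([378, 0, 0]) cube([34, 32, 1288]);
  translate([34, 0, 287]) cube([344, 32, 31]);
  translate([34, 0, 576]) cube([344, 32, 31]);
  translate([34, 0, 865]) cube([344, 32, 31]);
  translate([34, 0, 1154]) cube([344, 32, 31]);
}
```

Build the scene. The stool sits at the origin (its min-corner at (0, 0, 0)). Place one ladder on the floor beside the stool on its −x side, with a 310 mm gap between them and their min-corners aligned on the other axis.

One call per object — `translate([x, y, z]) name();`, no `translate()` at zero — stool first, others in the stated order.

stool();
translate([-722, 0, 0]) ladder();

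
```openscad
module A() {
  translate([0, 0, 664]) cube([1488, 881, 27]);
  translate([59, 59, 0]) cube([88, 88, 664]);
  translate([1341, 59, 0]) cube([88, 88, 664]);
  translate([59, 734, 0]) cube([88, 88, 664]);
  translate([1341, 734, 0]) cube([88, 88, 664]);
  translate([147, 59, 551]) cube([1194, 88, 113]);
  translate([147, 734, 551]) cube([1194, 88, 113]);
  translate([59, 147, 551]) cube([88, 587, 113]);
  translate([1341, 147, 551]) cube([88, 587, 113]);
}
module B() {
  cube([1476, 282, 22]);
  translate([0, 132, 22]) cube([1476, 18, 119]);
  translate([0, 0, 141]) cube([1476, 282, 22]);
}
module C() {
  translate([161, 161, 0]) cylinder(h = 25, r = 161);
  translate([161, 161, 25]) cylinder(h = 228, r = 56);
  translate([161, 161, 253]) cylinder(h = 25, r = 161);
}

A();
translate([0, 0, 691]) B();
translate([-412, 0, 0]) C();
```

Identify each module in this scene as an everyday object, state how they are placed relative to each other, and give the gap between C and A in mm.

The spool's nearest face is 90 mm from the table's −x face.

A is a table. B is an I-beam. C is a spool. The I-beam is on top of the table. The spool is on the floor beside the table on its −x side. The gap between the spool and the table is 90 mm.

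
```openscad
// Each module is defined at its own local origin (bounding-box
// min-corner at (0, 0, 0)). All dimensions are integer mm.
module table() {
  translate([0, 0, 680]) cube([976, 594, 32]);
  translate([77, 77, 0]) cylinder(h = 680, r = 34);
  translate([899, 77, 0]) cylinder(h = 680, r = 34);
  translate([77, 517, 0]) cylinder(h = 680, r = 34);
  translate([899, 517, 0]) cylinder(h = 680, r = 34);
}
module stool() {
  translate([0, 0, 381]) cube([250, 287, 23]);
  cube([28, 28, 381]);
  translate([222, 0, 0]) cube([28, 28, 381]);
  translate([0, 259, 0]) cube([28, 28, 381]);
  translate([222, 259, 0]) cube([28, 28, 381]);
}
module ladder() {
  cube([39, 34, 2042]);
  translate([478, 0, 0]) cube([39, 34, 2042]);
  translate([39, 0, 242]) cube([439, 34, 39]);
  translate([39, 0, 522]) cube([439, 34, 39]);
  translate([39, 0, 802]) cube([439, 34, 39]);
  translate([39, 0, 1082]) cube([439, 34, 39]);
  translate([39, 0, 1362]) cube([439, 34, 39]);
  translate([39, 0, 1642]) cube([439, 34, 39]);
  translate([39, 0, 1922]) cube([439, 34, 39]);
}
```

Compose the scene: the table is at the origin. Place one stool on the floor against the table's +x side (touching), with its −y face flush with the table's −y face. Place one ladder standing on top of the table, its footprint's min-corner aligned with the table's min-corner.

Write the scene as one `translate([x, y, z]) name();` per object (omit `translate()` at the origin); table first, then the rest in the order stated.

table();
translate([976, 0, 0]) stool();
translate([0, 0, 712]) ladder();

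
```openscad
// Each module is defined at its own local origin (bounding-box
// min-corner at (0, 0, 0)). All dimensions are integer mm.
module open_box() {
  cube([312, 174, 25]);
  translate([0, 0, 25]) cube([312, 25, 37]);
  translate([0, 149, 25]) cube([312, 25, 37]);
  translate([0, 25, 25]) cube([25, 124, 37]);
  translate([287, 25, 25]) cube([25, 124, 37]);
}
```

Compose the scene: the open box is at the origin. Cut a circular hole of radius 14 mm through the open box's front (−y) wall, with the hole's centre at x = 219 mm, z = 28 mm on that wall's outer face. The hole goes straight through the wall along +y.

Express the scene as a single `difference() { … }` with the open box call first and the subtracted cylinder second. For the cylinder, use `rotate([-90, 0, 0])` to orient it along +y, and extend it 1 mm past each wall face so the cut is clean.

difference() {
  open_box();
  translate([219, -1, 28]) rotate([-90, 0, 0]) cylinder(h = 27, r = 14);
}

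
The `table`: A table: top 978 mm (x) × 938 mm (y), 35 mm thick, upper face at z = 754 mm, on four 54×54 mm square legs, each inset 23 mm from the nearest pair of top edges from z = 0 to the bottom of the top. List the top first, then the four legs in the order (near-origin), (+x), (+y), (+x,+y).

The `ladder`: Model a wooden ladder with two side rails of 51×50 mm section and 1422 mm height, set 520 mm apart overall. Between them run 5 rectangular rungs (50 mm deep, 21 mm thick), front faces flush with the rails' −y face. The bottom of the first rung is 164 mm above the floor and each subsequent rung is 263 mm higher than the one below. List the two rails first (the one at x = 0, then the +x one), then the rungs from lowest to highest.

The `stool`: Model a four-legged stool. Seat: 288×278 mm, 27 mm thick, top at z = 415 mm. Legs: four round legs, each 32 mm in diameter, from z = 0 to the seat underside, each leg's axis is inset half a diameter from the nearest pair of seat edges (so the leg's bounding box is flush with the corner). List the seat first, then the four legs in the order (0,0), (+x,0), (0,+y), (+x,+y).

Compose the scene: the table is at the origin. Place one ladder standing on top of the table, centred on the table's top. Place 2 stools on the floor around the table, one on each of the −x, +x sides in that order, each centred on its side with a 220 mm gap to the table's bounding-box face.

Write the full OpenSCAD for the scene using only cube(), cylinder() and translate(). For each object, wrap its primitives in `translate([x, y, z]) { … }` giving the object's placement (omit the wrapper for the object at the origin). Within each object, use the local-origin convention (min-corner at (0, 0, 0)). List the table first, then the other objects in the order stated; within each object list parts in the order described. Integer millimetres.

translate([0, 0, 719]) cube([978, 938, 35]);
translate([23, 23, 0]) cube([54, 54, 719]);
translate([901, 23, 0]) cube([54, 54, 719]);
translate([23, 861, 0]) cube([54, 54, 719]);
translate([901, 861, 0]) cube([54, 54, 719]);
translate([229, 444, 754]) {
  cube([51, 50, 1422]);
  translate([469, 0, 0]) cube([51, 50, 1422]);
  translate([51, 0, 164]) cube([418, 50, 21]);
  translate([51, 0, 427]) cube([418, 50, 21]);
  translate([51, 0, 690]) cube([418, 50, 21]);
  translate([51, 0, 953]) cube([418, 50, 21]);
  translate([51, 0, 1216]) cube([418, 50, 21]);
}
translate([-508, 330, 0]) {
  translate([0, 0, 388]) cube([288, 278, 27]);
  translate([16, 16, 0]) cylinder(h = 388, r = 16);
  translate([272, 16, 0]) cylinder(h = 388, r = 16);
  translate([16, 262, 0]) cylinder(h = 388, r = 16);
  translate([272, 262, 0]) cylinder(h = 388, r = 16);
}
translate([1198, 330, 0]) {
  translate([0, 0, 388]) cube([288, 278, 27]);
  translate([16, 16, 0]) cylinder(h = 388, r = 16);
  translate([272, 16, 0]) cylinder(h = 388, r = 16);
  translate([16, 262, 0]) cylinder(h = 388, r = 16);
  translate([272, 262, 0]) cylinder(h = 388, r = 16);
}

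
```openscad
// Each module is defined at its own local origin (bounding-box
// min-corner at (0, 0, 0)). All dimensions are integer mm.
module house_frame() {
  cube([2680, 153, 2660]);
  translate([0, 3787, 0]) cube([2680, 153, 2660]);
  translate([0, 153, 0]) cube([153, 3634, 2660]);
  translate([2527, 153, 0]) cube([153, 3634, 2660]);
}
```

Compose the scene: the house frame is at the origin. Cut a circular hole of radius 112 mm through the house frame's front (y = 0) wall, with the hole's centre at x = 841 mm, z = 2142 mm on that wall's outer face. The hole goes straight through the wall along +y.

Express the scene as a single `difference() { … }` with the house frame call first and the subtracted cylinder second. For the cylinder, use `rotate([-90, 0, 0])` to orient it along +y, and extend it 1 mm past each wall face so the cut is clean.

difference() {
  house_frame();
  translate([841, -1, 2142]) rotate([-90, 0, 0]) cylinder(h = 155, r = 112);
}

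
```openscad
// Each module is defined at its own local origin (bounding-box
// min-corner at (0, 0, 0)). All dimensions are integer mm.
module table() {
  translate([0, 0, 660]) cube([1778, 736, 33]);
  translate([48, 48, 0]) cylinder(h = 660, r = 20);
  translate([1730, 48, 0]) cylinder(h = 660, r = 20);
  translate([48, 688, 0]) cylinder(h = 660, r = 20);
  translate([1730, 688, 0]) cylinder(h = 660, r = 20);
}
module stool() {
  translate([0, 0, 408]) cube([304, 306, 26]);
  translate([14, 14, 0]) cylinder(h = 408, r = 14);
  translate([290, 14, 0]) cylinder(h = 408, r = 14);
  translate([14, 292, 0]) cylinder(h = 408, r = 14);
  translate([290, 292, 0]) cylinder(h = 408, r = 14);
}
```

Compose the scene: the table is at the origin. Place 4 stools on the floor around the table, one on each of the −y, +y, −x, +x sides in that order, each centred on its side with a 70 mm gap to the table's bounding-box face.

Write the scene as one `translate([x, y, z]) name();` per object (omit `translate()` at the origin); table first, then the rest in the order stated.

table();
translate([737, -376, 0]) stool();
translate([737, 806, 0]) stool();
translate([-374, 215, 0]) stool();
translate([1848, 215, 0]) stool();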